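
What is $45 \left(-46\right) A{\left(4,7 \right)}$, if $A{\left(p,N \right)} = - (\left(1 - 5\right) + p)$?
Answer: $0$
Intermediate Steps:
$A{\left(p,N \right)} = 4 - p$ ($A{\left(p,N \right)} = - (\left(1 - 5\right) + p) = - (-4 + p) = 4 - p$)
$45 \left(-46\right) A{\left(4,7 \right)} = 45 \left(-46\right) \left(4 - 4\right) = - 2070 \left(4 - 4\right) = \left(-2070\right) 0 = 0$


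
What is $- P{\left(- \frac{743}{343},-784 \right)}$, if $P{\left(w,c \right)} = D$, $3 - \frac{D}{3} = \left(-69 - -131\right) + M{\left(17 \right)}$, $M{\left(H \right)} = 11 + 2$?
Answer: $216$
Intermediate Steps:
$M{\left(H \right)} = 13$
$D = -216$ ($D = 9 - 3 \left(\left(-69 - -131\right) + 13\right) = 9 - 3 \left(\left(-69 + 131\right) + 13\right) = 9 - 3 \left(62 + 13\right) = 9 - 225 = -216$)
$P{\left(w,c \right)} = -216$
$- P{\left(- \frac{743}{343},-784 \right)} = \left(-1\right) \left(-216\right) = 216$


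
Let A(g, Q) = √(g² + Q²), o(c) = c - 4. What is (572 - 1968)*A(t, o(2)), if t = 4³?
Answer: -13960*√41 ≈ -89388.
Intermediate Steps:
t = 64
o(c) = -4 + c
A(g, Q) = √(Q² + g²)
(572 - 1968)*A(t, o(2)) = (572 - 1968)*√((-4 + 2)² + 64²) = -1396*√((-2)² + 4096) = -1396*√(4 + 4096) = -13960*√41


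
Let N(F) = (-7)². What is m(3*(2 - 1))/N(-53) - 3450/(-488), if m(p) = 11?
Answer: 87209/11956 ≈ 7.2942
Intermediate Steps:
N(F) = 49
m(3*(2 - 1))/N(-53) - 3450/(-488) = 11/49 - 3450/(-488) = 11*(1/49) - 3450*(-1/488) = 11/49 + 1725/244 = 87209/11956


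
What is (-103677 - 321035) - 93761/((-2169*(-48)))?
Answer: -44217709505/104112 ≈ -4.2471e+5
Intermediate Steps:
(-103677 - 321035) - 93761/((-2169*(-48))) = -424712 - 93761/104112 = -44217709505/104112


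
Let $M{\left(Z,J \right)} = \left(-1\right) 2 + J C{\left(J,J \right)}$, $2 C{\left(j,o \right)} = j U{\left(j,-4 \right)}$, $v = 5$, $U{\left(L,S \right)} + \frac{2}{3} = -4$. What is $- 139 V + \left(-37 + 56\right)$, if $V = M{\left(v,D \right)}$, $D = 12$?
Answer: $47001$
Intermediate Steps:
$U{\left(L,S \right)} = - \frac{14}{3}$ ($U{\left(L,S \right)} = - \frac{2}{3} - 4 = - \frac{14}{3}$)
$C{\left(j,o \right)} = - \frac{7 j}{3}$ ($C{\left(j,o \right)} = \frac{j \left(- \frac{14}{3}\right)}{2} = \frac{\left(- \frac{14}{3}\right) j}{2} = - \frac{7 j}{3}$)
$M{\left(Z,J \right)} = -2 - \frac{7 J^{2}}{3}$ ($M{\left(Z,J \right)} = \left(-1\right) 2 + J \left(- \frac{7 J}{3}\right) = -2 - \frac{7 J^{2}}{3}$)
$V = -338$ ($V = -2 - \frac{7 \cdot 12^{2}}{3} = -2 - 336 = -338$)
$- 139 V + \left(-37 + 56\right) = \left(-139\right) \left(-338\right) + \left(-37 + 56\right) = 46982 + 19 = 47001$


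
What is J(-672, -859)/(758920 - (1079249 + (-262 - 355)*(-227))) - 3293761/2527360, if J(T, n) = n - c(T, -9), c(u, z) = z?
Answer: -378564945817/290891553920 ≈ -1.3014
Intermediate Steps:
J(T, n) = 9 + n (J(T, n) = n - 1*(-9) = n + 9 = 9 + n)
J(-672, -859)/(758920 - (1079249 + (-262 - 355)*(-227))) - 3293761/2527360 = (9 - 859)/(758920 - (1079249 + (-262 - 355)*(-227))) - 3293761/2527360 = -850/(758920 - (1079249 - 617*(-227))) - 3293761*1/2527360 = -850/(758920 - (1079249 + 140059)) - 3293761/2527360 = -850/(758920 - 1*1219308) - 3293761/2527360 = -850/(758920 - 1219308) - 3293761/2527360 = -850/(-460388) - 3293761/2527360 = -850*(-1/460388) - 3293761/2527360 = 425/230194 - 3293761/2527360 = -378564945817/290891553920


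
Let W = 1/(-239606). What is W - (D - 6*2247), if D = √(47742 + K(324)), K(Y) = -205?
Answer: 3230368091/239606 - √47537 ≈ 13264.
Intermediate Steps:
D = √47537 (D = √(47742 - 205) = √47537 ≈ 218.03)
W = -1/239606 ≈ -4.1735e-6
W - (D - 6*2247) = -1/239606 - (√47537 - 6*2247) = -1/239606 - (√47537 - 13482) = -1/239606 - (-13482 + √47537) = -1/239606 + (13482 - √47537) = 3230368091/239606 - √47537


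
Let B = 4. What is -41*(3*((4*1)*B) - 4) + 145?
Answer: -1659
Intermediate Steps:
-41*(3*((4*1)*B) - 4) + 145 = -41*(3*((4*1)*4) - 4) + 145 = -41*(3*(4*4) - 4) + 145 = -41*(3*16 - 4) + 145 = -41*(48 - 4) + 145 = -41*44 + 145 = -1804 + 145 = -1659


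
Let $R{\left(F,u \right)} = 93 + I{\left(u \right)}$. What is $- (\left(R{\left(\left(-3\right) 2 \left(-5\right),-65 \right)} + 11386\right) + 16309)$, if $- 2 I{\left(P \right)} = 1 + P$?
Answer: $-27820$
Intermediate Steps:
$I{\left(P \right)} = - \frac{1}{2} - \frac{P}{2}$ ($I{\left(P \right)} = - \frac{1 + P}{2} = - \frac{1}{2} - \frac{P}{2}$)
$R{\left(F,u \right)} = \frac{185}{2} - \frac{u}{2}$ ($R{\left(F,u \right)} = 93 - \left(\frac{1}{2} + \frac{u}{2}\right) = \frac{185}{2} - \frac{u}{2}$)
$- (\left(R{\left(\left(-3\right) 2 \left(-5\right),-65 \right)} + 11386\right) + 16309) = - (\left(\left(\frac{185}{2} - - \frac{65}{2}\right) + 11386\right) + 16309) = - (\left(\left(\frac{185}{2} + \frac{65}{2}\right) + 11386\right) + 16309) = - (\left(125 + 11386\right) + 16309) = - (11511 + 16309) = \left(-1\right) 27820 = -27820$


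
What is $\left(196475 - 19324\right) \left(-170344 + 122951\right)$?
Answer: $-8395717343$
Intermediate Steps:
$\left(196475 - 19324\right) \left(-170344 + 122951\right) = 177151 \left(-47393\right) = -8395717343$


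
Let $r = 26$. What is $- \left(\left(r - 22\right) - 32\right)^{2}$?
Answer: $-784$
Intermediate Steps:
$- \left(\left(r - 22\right) - 32\right)^{2} = - \left(\left(26 - 22\right) - 32\right)^{2} = - \left(4 - 32\right)^{2} = - \left(-28\right)^{2} = \left(-1\right) 784 = -784$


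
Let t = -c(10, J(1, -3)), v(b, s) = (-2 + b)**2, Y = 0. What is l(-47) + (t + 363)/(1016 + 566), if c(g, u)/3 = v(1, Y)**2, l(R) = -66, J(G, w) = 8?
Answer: -52026/791 ≈ -65.772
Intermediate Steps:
c(g, u) = 3 (c(g, u) = 3*((-2 + 1)**2)**2 = 3*((-1)**2)**2 = 3*1**2 = 3*1 = 3)
t = -3 (t = -1*3 = -3)
l(-47) + (t + 363)/(1016 + 566) = -66 + (-3 + 363)/(1016 + 566) = -66 + 360/1582 = -66 + 360*(1/1582) = -66 + 180/791 = -52026/791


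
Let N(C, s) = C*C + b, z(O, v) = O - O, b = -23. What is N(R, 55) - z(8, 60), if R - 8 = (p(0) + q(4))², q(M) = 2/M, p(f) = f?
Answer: 721/16 ≈ 45.063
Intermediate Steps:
z(O, v) = 0
R = 33/4 (R = 8 + (0 + 2/4)² = 8 + (0 + 2*(¼))² = 8 + (0 + ½)² = 8 + (½)² = 8 + ¼ = 33/4 ≈ 8.2500)
N(C, s) = -23 + C² (N(C, s) = C*C - 23 = C² - 23 = -23 + C²)
N(R, 55) - z(8, 60) = (-23 + (33/4)²) - 1*0 = (-23 + 1089/16) + 0 = 721/16 + 0 = 721/16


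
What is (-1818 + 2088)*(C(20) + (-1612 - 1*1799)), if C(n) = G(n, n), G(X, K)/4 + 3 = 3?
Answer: -920970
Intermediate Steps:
G(X, K) = 0 (G(X, K) = -12 + 4*3 = -12 + 12 = 0)
C(n) = 0
(-1818 + 2088)*(C(20) + (-1612 - 1*1799)) = (-1818 + 2088)*(0 + (-1612 - 1*1799)) = 270*(0 + (-1612 - 1799)) = 270*(0 - 3411) = 270*(-3411) = -920970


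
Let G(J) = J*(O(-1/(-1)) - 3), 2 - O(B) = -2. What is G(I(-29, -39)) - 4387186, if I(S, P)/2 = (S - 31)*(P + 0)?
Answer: -4382506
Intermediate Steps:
I(S, P) = 2*P*(-31 + S) (I(S, P) = 2*((S - 31)*(P + 0)) = 2*((-31 + S)*P) = 2*(P*(-31 + S)) = 2*P*(-31 + S))
O(B) = 4 (O(B) = 2 - 1*(-2) = 2 + 2 = 4)
G(J) = J (G(J) = J*(4 - 3) = J*1 = J)
G(I(-29, -39)) - 4387186 = 2*(-39)*(-31 - 29) - 4387186 = 2*(-39)*(-60) - 4387186 = 4680 - 4387186 = -4382506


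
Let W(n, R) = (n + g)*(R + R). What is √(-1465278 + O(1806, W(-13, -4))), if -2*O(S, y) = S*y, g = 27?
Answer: I*√1364142 ≈ 1168.0*I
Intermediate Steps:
W(n, R) = 2*R*(27 + n) (W(n, R) = (n + 27)*(R + R) = (27 + n)*(2*R) = 2*R*(27 + n))
O(S, y) = -S*y/2
√(-1465278 + O(1806, W(-13, -4))) = √(-1465278 - ½*1806*2*(-4)*(27 - 13)) = √(-1465278 - ½*1806*2*(-4)*14) = √(-1465278 - ½*1806*(-112)) = √(-1465278 + 101136) = √(-1364142) = I*√1364142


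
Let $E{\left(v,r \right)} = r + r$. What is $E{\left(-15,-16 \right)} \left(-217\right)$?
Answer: $6944$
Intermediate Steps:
$E{\left(v,r \right)} = 2 r$
$E{\left(-15,-16 \right)} \left(-217\right) = 2 \left(-16\right) \left(-217\right) = \left(-32\right) \left(-217\right) = 6944$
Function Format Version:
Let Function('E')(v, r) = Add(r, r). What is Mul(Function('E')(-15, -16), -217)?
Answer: 6944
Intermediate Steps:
Function('E')(v, r) = Mul(2, r)
Mul(Function('E')(-15, -16), -217) = Mul(Mul(2, -16), -217) = Mul(-32, -217) = 6944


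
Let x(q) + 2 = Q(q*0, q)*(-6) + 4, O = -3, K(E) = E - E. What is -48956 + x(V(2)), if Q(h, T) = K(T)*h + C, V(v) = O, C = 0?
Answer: -48954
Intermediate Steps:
K(E) = 0
V(v) = -3
Q(h, T) = 0 (Q(h, T) = 0*h + 0 = 0 + 0 = 0)
x(q) = 2 (x(q) = -2 + (0*(-6) + 4) = -2 + (0 + 4) = -2 + 4 = 2)
-48956 + x(V(2)) = -48956 + 2 = -48954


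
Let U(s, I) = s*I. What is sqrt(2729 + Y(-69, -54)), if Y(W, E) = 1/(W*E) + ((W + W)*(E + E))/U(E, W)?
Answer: sqrt(468425314)/414 ≈ 52.278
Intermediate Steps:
U(s, I) = I*s
Y(W, E) = 4 + 1/(E*W) (Y(W, E) = 1/(W*E) + ((W + W)*(E + E))/((W*E)) = 1/(E*W) + ((2*W)*(2*E))/((E*W)) = 1/(E*W) + (4*E*W)*(1/(E*W)) = 1/(E*W) + 4 = 4 + 1/(E*W))
sqrt(2729 + Y(-69, -54)) = sqrt(2729 + (4 + 1/(-54*(-69)))) = sqrt(2729 + (4 - 1/54*(-1/69))) = sqrt(2729 + (4 + 1/3726)) = sqrt(2729 + 14905/3726) = sqrt(10183159/3726) = sqrt(468425314)/414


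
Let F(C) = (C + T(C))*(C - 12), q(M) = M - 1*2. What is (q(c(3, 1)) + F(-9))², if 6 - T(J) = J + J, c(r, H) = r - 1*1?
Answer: 99225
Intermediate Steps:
c(r, H) = -1 + r (c(r, H) = r - 1 = -1 + r)
T(J) = 6 - 2*J (T(J) = 6 - (J + J) = 6 - 2*J)
q(M) = -2 + M (q(M) = M - 2 = -2 + M)
F(C) = (-12 + C)*(6 - C) (F(C) = (C + (6 - 2*C))*(C - 12) = (6 - C)*(-12 + C) = (-12 + C)*(6 - C))
(q(c(3, 1)) + F(-9))² = ((-2 + (-1 + 3)) + (-72 - 1*(-9)² + 18*(-9)))² = ((-2 + 2) + (-72 - 1*81 - 162))² = (0 + (-72 - 81 - 162))² = (0 - 315)² = (-315)² = 99225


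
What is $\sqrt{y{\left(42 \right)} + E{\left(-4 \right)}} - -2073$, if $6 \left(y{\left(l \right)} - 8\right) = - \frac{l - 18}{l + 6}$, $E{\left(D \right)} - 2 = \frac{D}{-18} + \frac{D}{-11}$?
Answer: $2073 + \frac{\sqrt{45749}}{66} \approx 2076.2$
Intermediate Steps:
$E{\left(D \right)} = 2 - \frac{29 D}{198}$ ($E{\left(D \right)} = 2 + \left(\frac{D}{-18} + \frac{D}{-11}\right) = 2 + \left(D \left(- \frac{1}{18}\right) + D \left(- \frac{1}{11}\right)\right) = 2 - \frac{29 D}{198}$)
$y{\left(l \right)} = 8 - \frac{-18 + l}{6 \left(6 + l\right)}$ ($y{\left(l \right)} = 8 + \frac{\left(-1\right) \frac{l - 18}{l + 6}}{6} = 8 + \frac{\left(-1\right) \frac{-18 + l}{6 + l}}{6} = 8 + \frac{\left(-1\right) \frac{1}{6 + l} \left(-18 + l\right)}{6} = 8 - \frac{-18 + l}{6 \left(6 + l\right)}$)
$\sqrt{y{\left(42 \right)} + E{\left(-4 \right)}} - -2073 = \sqrt{\frac{306 + 47 \cdot 42}{6 \left(6 + 42\right)} + \left(2 - - \frac{58}{99}\right)} - -2073 = \sqrt{\frac{306 + 1974}{6 \cdot 48} + \left(2 + \frac{58}{99}\right)} + 2073 = \sqrt{\frac{1}{6} \cdot \frac{1}{48} \cdot 2280 + \frac{256}{99}} + 2073 = \sqrt{\frac{95}{12} + \frac{256}{99}} + 2073 = \sqrt{\frac{4159}{396}} + 2073 = \frac{\sqrt{45749}}{66} + 2073 = 2073 + \frac{\sqrt{45749}}{66}$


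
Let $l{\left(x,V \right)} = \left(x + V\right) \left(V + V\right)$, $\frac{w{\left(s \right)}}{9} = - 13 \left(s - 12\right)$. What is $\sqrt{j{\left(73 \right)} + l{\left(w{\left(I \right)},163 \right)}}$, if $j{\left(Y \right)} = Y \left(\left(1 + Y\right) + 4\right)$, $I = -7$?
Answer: $\sqrt{783530} \approx 885.17$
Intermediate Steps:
$w{\left(s \right)} = 1404 - 117 s$ ($w{\left(s \right)} = 9 \left(- 13 \left(s - 12\right)\right) = 9 \left(- 13 \left(-12 + s\right)\right) = 9 \left(156 - 13 s\right) = 1404 - 117 s$)
$l{\left(x,V \right)} = 2 V \left(V + x\right)$ ($l{\left(x,V \right)} = \left(V + x\right) 2 V = 2 V \left(V + x\right)$)
$j{\left(Y \right)} = Y \left(5 + Y\right)$
$\sqrt{j{\left(73 \right)} + l{\left(w{\left(I \right)},163 \right)}} = \sqrt{73 \left(5 + 73\right) + 2 \cdot 163 \left(163 + \left(1404 - -819\right)\right)} = \sqrt{73 \cdot 78 + 2 \cdot 163 \left(163 + \left(1404 + 819\right)\right)} = \sqrt{5694 + 2 \cdot 163 \left(163 + 2223\right)} = \sqrt{5694 + 2 \cdot 163 \cdot 2386} = \sqrt{5694 + 777836} = \sqrt{783530}$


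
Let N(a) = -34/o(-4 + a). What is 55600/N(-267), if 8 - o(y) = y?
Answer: -7756200/17 ≈ -4.5625e+5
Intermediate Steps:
o(y) = 8 - y
N(a) = -34/(12 - a) (N(a) = -34/(8 - (-4 + a)) = -34/(8 + (4 - a)) = -34/(12 - a))
55600/N(-267) = 55600/((34/(-12 - 267))) = 55600/((34/(-279))) = 55600/((34*(-1/279))) = 55600/(-34/279) = 55600*(-279/34) = -7756200/17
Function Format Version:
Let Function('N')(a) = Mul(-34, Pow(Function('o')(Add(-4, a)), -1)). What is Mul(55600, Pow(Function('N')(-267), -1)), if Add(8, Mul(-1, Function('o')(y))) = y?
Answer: Rational(-7756200, 17) ≈ -4.5625e+5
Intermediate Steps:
Function('o')(y) = Add(8, Mul(-1, y))
Function('N')(a) = Mul(-34, Pow(Add(12, Mul(-1, a)), -1)) (Function('N')(a) = Mul(-34, Pow(Add(8, Mul(-1, Add(-4, a))), -1)) = Mul(-34, Pow(Add(8, Add(4, Mul(-1, a))), -1)) = Mul(-34, Pow(Add(12, Mul(-1, a)), -1)))
Mul(55600, Pow(Function('N')(-267), -1)) = Mul(55600, Pow(Mul(34, Pow(Add(-12, -267), -1)), -1)) = Mul(55600, Pow(Mul(34, Pow(-279, -1)), -1)) = Mul(55600, Pow(Mul(34, Rational(-1, 279)), -1)) = Mul(55600, Pow(Rational(-34, 279), -1)) = Mul(55600, Rational(-279, 34)) = Rational(-7756200, 17)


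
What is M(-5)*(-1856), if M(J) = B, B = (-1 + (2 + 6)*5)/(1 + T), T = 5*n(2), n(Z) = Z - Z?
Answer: -72384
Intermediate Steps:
n(Z) = 0
T = 0 (T = 5*0 = 0)
B = 39 (B = (-1 + (2 + 6)*5)/(1 + 0) = (-1 + 8*5)/1 = (-1 + 40)*1 = 39*1 = 39)
M(J) = 39
M(-5)*(-1856) = 39*(-1856) = -72384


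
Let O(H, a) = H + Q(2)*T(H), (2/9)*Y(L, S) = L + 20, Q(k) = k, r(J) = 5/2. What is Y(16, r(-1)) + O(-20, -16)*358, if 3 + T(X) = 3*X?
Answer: -52106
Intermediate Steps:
r(J) = 5/2 (r(J) = 5*(1/2) = 5/2)
Y(L, S) = 90 + 9*L/2 (Y(L, S) = 9*(L + 20)/2 = 9*(20 + L)/2 = 90 + 9*L/2)
T(X) = -3 + 3*X
O(H, a) = -6 + 7*H (O(H, a) = H + 2*(-3 + 3*H) = H + (-6 + 6*H) = -6 + 7*H)
Y(16, r(-1)) + O(-20, -16)*358 = (90 + (9/2)*16) + (-6 + 7*(-20))*358 = (90 + 72) + (-6 - 140)*358 = 162 - 146*358 = 162 - 52268 = -52106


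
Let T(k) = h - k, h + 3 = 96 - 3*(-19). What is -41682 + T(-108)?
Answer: -41424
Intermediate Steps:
h = 150 (h = -3 + (96 - 3*(-19)) = -3 + (96 + 57) = -3 + 153 = 150)
T(k) = 150 - k
-41682 + T(-108) = -41682 + (150 - 1*(-108)) = -41682 + (150 + 108) = -41682 + 258 = -41424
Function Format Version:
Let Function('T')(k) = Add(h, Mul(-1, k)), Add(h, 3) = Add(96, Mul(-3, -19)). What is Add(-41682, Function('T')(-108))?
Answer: -41424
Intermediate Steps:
h = 150 (h = Add(-3, Add(96, Mul(-3, -19))) = Add(-3, Add(96, 57)) = Add(-3, 153) = 150)
Function('T')(k) = Add(150, Mul(-1, k))
Add(-41682, Function('T')(-108)) = Add(-41682, Add(150, Mul(-1, -108))) = Add(-41682, Add(150, 108)) = Add(-41682, 258) = -41424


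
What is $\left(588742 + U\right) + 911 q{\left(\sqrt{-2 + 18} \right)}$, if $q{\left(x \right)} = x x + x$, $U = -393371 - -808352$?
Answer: $1021943$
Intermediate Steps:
$U = 414981$ ($U = -393371 + 808352 = 414981$)
$q{\left(x \right)} = x + x^{2}$ ($q{\left(x \right)} = x^{2} + x = x + x^{2}$)
$\left(588742 + U\right) + 911 q{\left(\sqrt{-2 + 18} \right)} = \left(588742 + 414981\right) + 911 \sqrt{-2 + 18} \left(1 + \sqrt{-2 + 18}\right) = 1003723 + 911 \sqrt{16} \left(1 + \sqrt{16}\right) = 1003723 + 911 \cdot 4 \left(1 + 4\right) = 1003723 + 911 \cdot 4 \cdot 5 = 1003723 + 911 \cdot 20 = 1003723 + 18220 = 1021943$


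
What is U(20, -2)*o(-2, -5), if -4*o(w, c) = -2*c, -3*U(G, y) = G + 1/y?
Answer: 65/4 ≈ 16.250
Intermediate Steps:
U(G, y) = -G/3 - 1/(3*y) (U(G, y) = -(G + 1/y)/3 = -G/3 - 1/(3*y))
o(w, c) = c/2 (o(w, c) = -(-1)*c/2 = c/2)
U(20, -2)*o(-2, -5) = ((1/3)*(-1 - 1*20*(-2))/(-2))*((1/2)*(-5)) = ((1/3)*(-1/2)*(-1 + 40))*(-5/2) = ((1/3)*(-1/2)*39)*(-5/2) = -13/2*(-5/2) = 65/4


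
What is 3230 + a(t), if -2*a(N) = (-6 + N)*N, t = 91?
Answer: -1275/2 ≈ -637.50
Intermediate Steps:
a(N) = -N*(-6 + N)/2 (a(N) = -(-6 + N)*N/2 = -N*(-6 + N)/2)
3230 + a(t) = 3230 + (½)*91*(6 - 1*91) = 3230 + (½)*91*(6 - 91) = 3230 + (½)*91*(-85) = 3230 - 7735/2 = -1275/2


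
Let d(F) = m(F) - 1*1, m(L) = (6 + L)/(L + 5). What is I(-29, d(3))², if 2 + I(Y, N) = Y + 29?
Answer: 4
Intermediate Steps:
m(L) = (6 + L)/(5 + L)
d(F) = -1 + (6 + F)/(5 + F) (d(F) = (6 + F)/(5 + F) - 1*1 = (6 + F)/(5 + F) - 1 = -1 + (6 + F)/(5 + F))
I(Y, N) = 27 + Y (I(Y, N) = -2 + (Y + 29) = -2 + (29 + Y) = 27 + Y)
I(-29, d(3))² = (27 - 29)² = (-2)² = 4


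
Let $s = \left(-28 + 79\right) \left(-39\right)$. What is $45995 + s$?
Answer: $44006$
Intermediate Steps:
$s = -1989$ ($s = 51 \left(-39\right) = -1989$)
$45995 + s = 45995 - 1989 = 44006$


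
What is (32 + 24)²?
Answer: 3136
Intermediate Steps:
(32 + 24)² = 56² = 3136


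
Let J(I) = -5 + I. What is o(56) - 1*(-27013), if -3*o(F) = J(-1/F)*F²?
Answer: 96775/3 ≈ 32258.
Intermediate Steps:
o(F) = -F²*(-5 - 1/F)/3 (o(F) = -(-5 - 1/F)*F²/3 = -F²*(-5 - 1/F)/3)
o(56) - 1*(-27013) = (⅓)*56*(1 + 5*56) - 1*(-27013) = (⅓)*56*(1 + 280) + 27013 = (⅓)*56*281 + 27013 = 15736/3 + 27013 = 96775/3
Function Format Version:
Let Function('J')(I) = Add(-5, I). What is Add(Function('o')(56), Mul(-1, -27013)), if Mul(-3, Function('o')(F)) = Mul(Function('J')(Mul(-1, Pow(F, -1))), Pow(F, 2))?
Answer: Rational(96775, 3) ≈ 32258.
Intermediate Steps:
Function('o')(F) = Mul(Rational(-1, 3), Pow(F, 2), Add(-5, Mul(-1, Pow(F, -1)))) (Function('o')(F) = Mul(Rational(-1, 3), Mul(Add(-5, Mul(-1, Pow(F, -1))), Pow(F, 2))) = Mul(Rational(-1, 3), Mul(Pow(F, 2), Add(-5, Mul(-1, Pow(F, -1))))) = Mul(Rational(-1, 3), Pow(F, 2), Add(-5, Mul(-1, Pow(F, -1)))))
Add(Function('o')(56), Mul(-1, -27013)) = Add(Mul(Rational(1, 3), 56, Add(1, Mul(5, 56))), Mul(-1, -27013)) = Add(Mul(Rational(1, 3), 56, Add(1, 280)), 27013) = Add(Mul(Rational(1, 3), 56, 281), 27013) = Add(Rational(15736, 3), 27013) = Rational(96775, 3)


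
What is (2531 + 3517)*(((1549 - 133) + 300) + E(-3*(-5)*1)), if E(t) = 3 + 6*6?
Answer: 10614240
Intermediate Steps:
E(t) = 39 (E(t) = 3 + 36 = 39)
(2531 + 3517)*(((1549 - 133) + 300) + E(-3*(-5)*1)) = (2531 + 3517)*(((1549 - 133) + 300) + 39) = 6048*((1416 + 300) + 39) = 6048*(1716 + 39) = 6048*1755 = 10614240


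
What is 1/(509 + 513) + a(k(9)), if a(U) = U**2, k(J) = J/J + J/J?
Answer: 4089/1022 ≈ 4.0010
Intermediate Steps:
k(J) = 2 (k(J) = 1 + 1 = 2)
1/(509 + 513) + a(k(9)) = 1/(509 + 513) + 2**2 = 1/1022 + 4 = 4089/1022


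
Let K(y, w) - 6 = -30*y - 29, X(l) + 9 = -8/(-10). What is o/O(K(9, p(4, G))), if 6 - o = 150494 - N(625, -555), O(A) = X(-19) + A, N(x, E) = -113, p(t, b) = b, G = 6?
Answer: 753005/1506 ≈ 500.00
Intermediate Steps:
X(l) = -41/5 (X(l) = -9 - 8/(-10) = -9 - 8*(-1/10) = -9 + 4/5 = -41/5)
K(y, w) = -23 - 30*y (K(y, w) = 6 + (-30*y - 29) = 6 + (-29 - 30*y) = -23 - 30*y)
O(A) = -41/5 + A
o = -150601 (o = 6 - (150494 - 1*(-113)) = 6 - (150494 + 113) = 6 - 1*150607 = 6 - 150607 = -150601)
o/O(K(9, p(4, G))) = -150601/(-41/5 + (-23 - 30*9)) = -150601/(-41/5 + (-23 - 270)) = -150601/(-41/5 - 293) = -150601/(-1506/5) = -150601*(-5/1506) = 753005/1506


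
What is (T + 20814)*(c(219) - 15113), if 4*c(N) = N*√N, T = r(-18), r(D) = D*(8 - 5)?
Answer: -313745880 + 1136610*√219 ≈ -2.9693e+8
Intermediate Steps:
r(D) = 3*D (r(D) = D*3 = 3*D)
T = -54 (T = 3*(-18) = -54)
c(N) = N^(3/2)/4 (c(N) = (N*√N)/4 = N^(3/2)/4)
(T + 20814)*(c(219) - 15113) = (-54 + 20814)*(219^(3/2)/4 - 15113) = 20760*((219*√219)/4 - 15113) = 20760*(219*√219/4 - 15113) = 20760*(-15113 + 219*√219/4) = -313745880 + 1136610*√219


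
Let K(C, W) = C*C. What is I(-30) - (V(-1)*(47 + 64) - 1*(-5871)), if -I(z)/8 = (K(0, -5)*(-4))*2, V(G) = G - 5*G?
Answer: -6315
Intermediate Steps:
V(G) = -4*G
K(C, W) = C²
I(z) = 0 (I(z) = -8*0²*(-4)*2 = -8*0*(-4)*2 = -0*2 = -8*0 = 0)
I(-30) - (V(-1)*(47 + 64) - 1*(-5871)) = 0 - ((-4*(-1))*(47 + 64) - 1*(-5871)) = 0 - (4*111 + 5871) = 0 - (444 + 5871) = 0 - 1*6315 = 0 - 6315 = -6315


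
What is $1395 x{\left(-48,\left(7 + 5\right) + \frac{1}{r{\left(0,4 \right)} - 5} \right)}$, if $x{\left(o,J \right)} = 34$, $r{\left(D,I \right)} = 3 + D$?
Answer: $47430$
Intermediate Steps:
$1395 x{\left(-48,\left(7 + 5\right) + \frac{1}{r{\left(0,4 \right)} - 5} \right)} = 1395 \cdot 34 = 47430$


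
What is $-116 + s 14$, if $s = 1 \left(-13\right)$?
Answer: $-298$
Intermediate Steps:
$s = -13$
$-116 + s 14 = -116 - 182 = -298$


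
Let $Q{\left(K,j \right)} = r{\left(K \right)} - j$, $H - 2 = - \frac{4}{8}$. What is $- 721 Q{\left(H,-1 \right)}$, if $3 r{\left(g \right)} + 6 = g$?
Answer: $\frac{721}{2} \approx 360.5$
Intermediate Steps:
$H = \frac{3}{2}$ ($H = 2 - \frac{4}{8} = 2 - \frac{1}{2} = \frac{3}{2} \approx 1.5$)
$r{\left(g \right)} = -2 + \frac{g}{3}$
$Q{\left(K,j \right)} = -2 - j + \frac{K}{3}$ ($Q{\left(K,j \right)} = \left(-2 + \frac{K}{3}\right) - j = -2 - j + \frac{K}{3}$)
$- 721 Q{\left(H,-1 \right)} = - 721 \left(-2 - -1 + \frac{1}{3} \cdot \frac{3}{2}\right) = - 721 \left(-2 + 1 + \frac{1}{2}\right) = \left(-721\right) \left(- \frac{1}{2}\right) = \frac{721}{2}$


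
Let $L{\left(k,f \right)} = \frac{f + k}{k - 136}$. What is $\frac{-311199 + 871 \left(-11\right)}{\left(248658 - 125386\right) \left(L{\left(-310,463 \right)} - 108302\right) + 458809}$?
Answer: $\frac{71533940}{2977091840013} \approx 2.4028 \cdot 10^{-5}$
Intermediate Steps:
$L{\left(k,f \right)} = \frac{f + k}{-136 + k}$
$\frac{-311199 + 871 \left(-11\right)}{\left(248658 - 125386\right) \left(L{\left(-310,463 \right)} - 108302\right) + 458809} = \frac{-311199 + 871 \left(-11\right)}{\left(248658 - 125386\right) \left(\frac{463 - 310}{-136 - 310} - 108302\right) + 458809} = \frac{-311199 - 9581}{123272 \left(\frac{1}{-446} \cdot 153 - 108302\right) + 458809} = - \frac{320780}{123272 \left(\left(- \frac{1}{446}\right) 153 - 108302\right) + 458809} = - \frac{320780}{123272 \left(- \frac{153}{446} - 108302\right) + 458809} = - \frac{320780}{123272 \left(- \frac{48302845}{446}\right) + 458809} = - \frac{320780}{- \frac{2977194154420}{223} + 458809} = - \frac{320780}{- \frac{2977091840013}{223}} = \left(-320780\right) \left(- \frac{223}{2977091840013}\right) = \frac{71533940}{2977091840013}$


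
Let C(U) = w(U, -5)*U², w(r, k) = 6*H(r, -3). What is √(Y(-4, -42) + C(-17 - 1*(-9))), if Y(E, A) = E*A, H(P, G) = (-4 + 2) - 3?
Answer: 2*I*√438 ≈ 41.857*I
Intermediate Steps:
H(P, G) = -5 (H(P, G) = -2 - 3 = -5)
w(r, k) = -30 (w(r, k) = 6*(-5) = -30)
Y(E, A) = A*E
C(U) = -30*U²
√(Y(-4, -42) + C(-17 - 1*(-9))) = √(-42*(-4) - 30*(-17 - 1*(-9))²) = √(168 - 30*(-17 + 9)²) = √(168 - 30*(-8)²) = √(168 - 30*64) = √(168 - 1920) = √(-1752) = 2*I*√438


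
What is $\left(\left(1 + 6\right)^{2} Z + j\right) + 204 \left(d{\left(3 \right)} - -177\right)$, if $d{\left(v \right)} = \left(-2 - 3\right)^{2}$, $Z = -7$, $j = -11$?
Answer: $40854$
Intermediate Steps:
$d{\left(v \right)} = 25$ ($d{\left(v \right)} = \left(-5\right)^{2} = 25$)
$\left(\left(1 + 6\right)^{2} Z + j\right) + 204 \left(d{\left(3 \right)} - -177\right) = \left(\left(1 + 6\right)^{2} \left(-7\right) - 11\right) + 204 \left(25 - -177\right) = \left(7^{2} \left(-7\right) - 11\right) + 204 \left(25 + 177\right) = \left(49 \left(-7\right) - 11\right) + 204 \cdot 202 = \left(-343 - 11\right) + 41208 = -354 + 41208 = 40854$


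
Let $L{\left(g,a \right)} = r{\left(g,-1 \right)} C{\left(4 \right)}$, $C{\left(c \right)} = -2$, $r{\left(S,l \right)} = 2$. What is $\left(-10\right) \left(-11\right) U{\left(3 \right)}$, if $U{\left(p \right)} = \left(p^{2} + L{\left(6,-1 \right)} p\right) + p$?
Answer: $0$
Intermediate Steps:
$L{\left(g,a \right)} = -4$ ($L{\left(g,a \right)} = 2 \left(-2\right) = -4$)
$U{\left(p \right)} = p^{2} - 3 p$ ($U{\left(p \right)} = \left(p^{2} - 4 p\right) + p = p^{2} - 3 p$)
$\left(-10\right) \left(-11\right) U{\left(3 \right)} = \left(-10\right) \left(-11\right) 3 \left(-3 + 3\right) = 110 \cdot 3 \cdot 0 = 110 \cdot 0 = 0$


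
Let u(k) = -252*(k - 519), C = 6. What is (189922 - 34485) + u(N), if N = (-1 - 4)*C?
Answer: 293785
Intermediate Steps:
N = -30 (N = (-1 - 4)*6 = -5*6 = -30)
u(k) = 130788 - 252*k (u(k) = -252*(-519 + k) = 130788 - 252*k)
(189922 - 34485) + u(N) = (189922 - 34485) + (130788 - 252*(-30)) = 155437 + (130788 + 7560) = 155437 + 138348 = 293785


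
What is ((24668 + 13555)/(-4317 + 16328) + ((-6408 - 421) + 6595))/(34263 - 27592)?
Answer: -2772351/80125381 ≈ -0.034600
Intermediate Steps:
((24668 + 13555)/(-4317 + 16328) + ((-6408 - 421) + 6595))/(34263 - 27592) = (38223/12011 + (-6829 + 6595))/6671 = (38223*(1/12011) - 234)*(1/6671) = (38223/12011 - 234)*(1/6671) = -2772351/12011*1/6671 = -2772351/80125381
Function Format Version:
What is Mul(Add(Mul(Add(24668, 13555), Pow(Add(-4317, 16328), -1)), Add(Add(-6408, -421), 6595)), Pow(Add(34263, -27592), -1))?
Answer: Rational(-2772351, 80125381) ≈ -0.034600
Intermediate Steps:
Mul(Add(Mul(Add(24668, 13555), Pow(Add(-4317, 16328), -1)), Add(Add(-6408, -421), 6595)), Pow(Add(34263, -27592), -1)) = Mul(Add(Mul(38223, Pow(12011, -1)), Add(-6829, 6595)), Pow(6671, -1)) = Mul(Add(Mul(38223, Rational(1, 12011)), -234), Rational(1, 6671)) = Mul(Add(Rational(38223, 12011), -234), Rational(1, 6671)) = Mul(Rational(-2772351, 12011), Rational(1, 6671)) = Rational(-2772351, 80125381)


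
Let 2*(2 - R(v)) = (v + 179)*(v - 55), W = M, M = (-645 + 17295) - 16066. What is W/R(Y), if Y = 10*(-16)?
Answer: 1168/4089 ≈ 0.28564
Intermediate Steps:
Y = -160
M = 584 (M = 16650 - 16066 = 584)
W = 584
R(v) = 2 - (-55 + v)*(179 + v)/2 (R(v) = 2 - (v + 179)*(v - 55)/2 = 2 - (179 + v)*(-55 + v)/2 = 2 - (-55 + v)*(179 + v)/2)
W/R(Y) = 584/(9849/2 - 62*(-160) - 1/2*(-160)**2) = 584/(9849/2 + 9920 - 1/2*25600) = 584/(9849/2 + 9920 - 12800) = 584/(4089/2) = 584*(2/4089) = 1168/4089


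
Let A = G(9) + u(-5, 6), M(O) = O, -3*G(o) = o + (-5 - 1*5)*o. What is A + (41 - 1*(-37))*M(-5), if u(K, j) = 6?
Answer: -357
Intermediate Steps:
G(o) = 3*o (G(o) = -(o + (-5 - 1*5)*o)/3 = -(o + (-5 - 5)*o)/3 = -(o - 10*o)/3 = -(-3)*o = 3*o)
A = 33 (A = 3*9 + 6 = 27 + 6 = 33)
A + (41 - 1*(-37))*M(-5) = 33 + (41 - 1*(-37))*(-5) = 33 + (41 + 37)*(-5) = 33 + 78*(-5) = 33 - 390 = -357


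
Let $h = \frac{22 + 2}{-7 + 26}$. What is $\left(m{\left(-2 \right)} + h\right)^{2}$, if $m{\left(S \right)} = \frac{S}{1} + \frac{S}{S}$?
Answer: $\frac{25}{361} \approx 0.069252$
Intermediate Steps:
$m{\left(S \right)} = 1 + S$ ($m{\left(S \right)} = S 1 + 1 = S + 1 = 1 + S$)
$h = \frac{24}{19} \approx 1.2632$
$\left(m{\left(-2 \right)} + h\right)^{2} = \left(\left(1 - 2\right) + \frac{24}{19}\right)^{2} = \left(-1 + \frac{24}{19}\right)^{2} = \left(\frac{5}{19}\right)^{2} = \frac{25}{361}$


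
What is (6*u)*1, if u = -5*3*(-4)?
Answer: 360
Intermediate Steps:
u = 60 (u = -15*(-4) = 60)
(6*u)*1 = (6*60)*1 = 360*1 = 360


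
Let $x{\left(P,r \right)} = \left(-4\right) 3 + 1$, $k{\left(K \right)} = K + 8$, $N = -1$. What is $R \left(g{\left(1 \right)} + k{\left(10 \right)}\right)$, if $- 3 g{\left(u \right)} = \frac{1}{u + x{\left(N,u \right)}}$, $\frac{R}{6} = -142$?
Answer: $- \frac{76822}{5} \approx -15364.0$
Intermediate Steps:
$R = -852$ ($R = 6 \left(-142\right) = -852$)
$k{\left(K \right)} = 8 + K$
$x{\left(P,r \right)} = -11$ ($x{\left(P,r \right)} = -12 + 1 = -11$)
$g{\left(u \right)} = - \frac{1}{3 \left(-11 + u\right)}$ ($g{\left(u \right)} = - \frac{1}{3 \left(u - 11\right)} = - \frac{1}{3 \left(-11 + u\right)}$)
$R \left(g{\left(1 \right)} + k{\left(10 \right)}\right) = - 852 \left(- \frac{1}{-33 + 3 \cdot 1} + \left(8 + 10\right)\right) = - 852 \left(- \frac{1}{-33 + 3} + 18\right) = - 852 \left(- \frac{1}{-30} + 18\right) = - 852 \left(\left(-1\right) \left(- \frac{1}{30}\right) + 18\right) = - 852 \left(\frac{1}{30} + 18\right) = \left(-852\right) \frac{541}{30} = - \frac{76822}{5}$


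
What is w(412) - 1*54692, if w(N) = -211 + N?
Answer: -54491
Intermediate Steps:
w(412) - 1*54692 = (-211 + 412) - 1*54692 = 201 - 54692 = -54491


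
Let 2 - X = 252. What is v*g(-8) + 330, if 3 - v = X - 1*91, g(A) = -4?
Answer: -1046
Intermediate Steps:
X = -250 (X = 2 - 1*252 = 2 - 252 = -250)
v = 344 (v = 3 - (-250 - 1*91) = 3 - (-250 - 91) = 3 - 1*(-341) = 3 + 341 = 344)
v*g(-8) + 330 = 344*(-4) + 330 = -1376 + 330 = -1046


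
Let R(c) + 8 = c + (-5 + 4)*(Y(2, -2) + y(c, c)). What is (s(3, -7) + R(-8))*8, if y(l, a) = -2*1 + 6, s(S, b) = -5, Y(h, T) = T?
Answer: -184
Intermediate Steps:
y(l, a) = 4 (y(l, a) = -2 + 6 = 4)
R(c) = -10 + c (R(c) = -8 + (c + (-5 + 4)*(-2 + 4)) = -8 + (c - 1*2) = -8 + (c - 2) = -8 + (-2 + c) = -10 + c)
(s(3, -7) + R(-8))*8 = (-5 + (-10 - 8))*8 = (-5 - 18)*8 = -23*8 = -184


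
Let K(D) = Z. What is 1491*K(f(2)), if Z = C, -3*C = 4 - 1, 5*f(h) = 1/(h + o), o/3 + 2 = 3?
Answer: -1491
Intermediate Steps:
o = 3 (o = -6 + 3*3 = -6 + 9 = 3)
f(h) = 1/(5*(3 + h)) (f(h) = 1/(5*(h + 3)) = 1/(5*(3 + h)))
C = -1 (C = -(4 - 1)/3 = -⅓*3 = -1)
Z = -1
K(D) = -1
1491*K(f(2)) = 1491*(-1) = -1491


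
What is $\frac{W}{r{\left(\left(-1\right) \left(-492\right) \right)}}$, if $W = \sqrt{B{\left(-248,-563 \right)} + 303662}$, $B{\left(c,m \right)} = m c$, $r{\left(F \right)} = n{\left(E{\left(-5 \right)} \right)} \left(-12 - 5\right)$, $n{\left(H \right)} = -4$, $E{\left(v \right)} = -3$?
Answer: $\frac{3 \sqrt{49254}}{68} \approx 9.7911$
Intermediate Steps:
$r{\left(F \right)} = 68$ ($r{\left(F \right)} = - 4 \left(-12 - 5\right) = \left(-4\right) \left(-17\right) = 68$)
$B{\left(c,m \right)} = c m$
$W = 3 \sqrt{49254}$ ($W = \sqrt{\left(-248\right) \left(-563\right) + 303662} = \sqrt{139624 + 303662} = \sqrt{443286} = 3 \sqrt{49254} \approx 665.8$)
$\frac{W}{r{\left(\left(-1\right) \left(-492\right) \right)}} = \frac{3 \sqrt{49254}}{68}$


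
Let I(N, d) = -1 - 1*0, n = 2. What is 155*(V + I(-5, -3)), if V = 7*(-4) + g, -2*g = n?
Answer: -4650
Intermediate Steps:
g = -1 (g = -½*2 = -1)
I(N, d) = -1 (I(N, d) = -1 + 0 = -1)
V = -29 (V = 7*(-4) - 1 = -28 - 1 = -29)
155*(V + I(-5, -3)) = 155*(-29 - 1) = 155*(-30) = -4650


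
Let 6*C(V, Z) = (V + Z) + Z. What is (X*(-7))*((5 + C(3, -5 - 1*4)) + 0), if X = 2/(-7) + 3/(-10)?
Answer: 41/4 ≈ 10.250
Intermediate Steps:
C(V, Z) = Z/3 + V/6 (C(V, Z) = ((V + Z) + Z)/6 = (V + 2*Z)/6 = Z/3 + V/6)
X = -41/70 (X = 2*(-⅐) + 3*(-⅒) = -2/7 - 3/10 = -41/70 ≈ -0.58571)
(X*(-7))*((5 + C(3, -5 - 1*4)) + 0) = (-41/70*(-7))*((5 + ((-5 - 1*4)/3 + (⅙)*3)) + 0) = 41*((5 + ((-5 - 4)/3 + ½)) + 0)/10 = 41*((5 + ((⅓)*(-9) + ½)) + 0)/10 = 41*((5 + (-3 + ½)) + 0)/10 = 41*((5 - 5/2) + 0)/10 = 41*(5/2 + 0)/10 = (41/10)*(5/2) = 41/4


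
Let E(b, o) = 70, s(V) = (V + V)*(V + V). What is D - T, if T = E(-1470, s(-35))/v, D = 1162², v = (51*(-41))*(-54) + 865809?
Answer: 1321514858342/978723 ≈ 1.3502e+6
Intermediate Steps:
s(V) = 4*V² (s(V) = (2*V)*(2*V) = 4*V²)
v = 978723 (v = -2091*(-54) + 865809 = 112914 + 865809 = 978723)
D = 1350244
T = 70/978723 ≈ 7.1522e-5
D - T = 1350244 - 1*70/978723 = 1350244 - 70/978723 = 1321514858342/978723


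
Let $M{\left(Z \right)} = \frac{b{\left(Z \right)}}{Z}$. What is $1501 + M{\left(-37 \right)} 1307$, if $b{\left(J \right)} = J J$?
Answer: $-46858$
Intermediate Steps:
$b{\left(J \right)} = J^{2}$
$M{\left(Z \right)} = Z$ ($M{\left(Z \right)} = \frac{Z^{2}}{Z} = Z$)
$1501 + M{\left(-37 \right)} 1307 = 1501 - 48359 = -46858$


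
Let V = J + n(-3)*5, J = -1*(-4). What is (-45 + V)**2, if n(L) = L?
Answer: 3136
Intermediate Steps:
J = 4
V = -11 (V = 4 - 3*5 = 4 - 15 = -11)
(-45 + V)**2 = (-45 - 11)**2 = (-56)**2 = 3136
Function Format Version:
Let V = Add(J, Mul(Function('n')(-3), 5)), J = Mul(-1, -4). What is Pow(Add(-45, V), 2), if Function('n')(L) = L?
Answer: 3136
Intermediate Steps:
J = 4
V = -11 (V = Add(4, Mul(-3, 5)) = Add(4, -15) = -11)
Pow(Add(-45, V), 2) = Pow(Add(-45, -11), 2) = Pow(-56, 2) = 3136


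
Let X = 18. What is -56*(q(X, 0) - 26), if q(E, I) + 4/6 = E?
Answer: 1456/3 ≈ 485.33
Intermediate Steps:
q(E, I) = -⅔ + E
-56*(q(X, 0) - 26) = -56*((-⅔ + 18) - 26) = -56*(52/3 - 26) = -56*(-26/3) = 1456/3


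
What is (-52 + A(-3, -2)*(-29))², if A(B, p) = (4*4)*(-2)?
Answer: 767376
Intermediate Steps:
A(B, p) = -32 (A(B, p) = 16*(-2) = -32)
(-52 + A(-3, -2)*(-29))² = (-52 - 32*(-29))² = (-52 + 928)² = 876² = 767376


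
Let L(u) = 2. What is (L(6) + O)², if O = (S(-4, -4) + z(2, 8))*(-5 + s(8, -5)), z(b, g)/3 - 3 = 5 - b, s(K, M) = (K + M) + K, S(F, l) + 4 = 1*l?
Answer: 3844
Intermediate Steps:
S(F, l) = -4 + l (S(F, l) = -4 + 1*l = -4 + l)
s(K, M) = M + 2*K
z(b, g) = 24 - 3*b (z(b, g) = 9 + 3*(5 - b) = 9 + (15 - 3*b) = 24 - 3*b)
O = 60 (O = ((-4 - 4) + (24 - 3*2))*(-5 + (-5 + 2*8)) = (-8 + (24 - 6))*(-5 + (-5 + 16)) = (-8 + 18)*(-5 + 11) = 10*6 = 60)
(L(6) + O)² = (2 + 60)² = 62² = 3844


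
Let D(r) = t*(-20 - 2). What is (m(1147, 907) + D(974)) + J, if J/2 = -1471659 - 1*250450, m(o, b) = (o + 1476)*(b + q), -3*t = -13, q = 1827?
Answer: 11180906/3 ≈ 3.7270e+6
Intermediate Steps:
t = 13/3 (t = -⅓*(-13) = 13/3 ≈ 4.3333)
m(o, b) = (1476 + o)*(1827 + b) (m(o, b) = (o + 1476)*(b + 1827) = (1476 + o)*(1827 + b))
J = -3444218 (J = 2*(-1471659 - 1*250450) = 2*(-1471659 - 250450) = 2*(-1722109) = -3444218)
D(r) = -286/3 (D(r) = 13*(-20 - 2)/3 = (13/3)*(-22) = -286/3)
(m(1147, 907) + D(974)) + J = ((2696652 + 1476*907 + 1827*1147 + 907*1147) - 286/3) - 3444218 = ((2696652 + 1338732 + 2095569 + 1040329) - 286/3) - 3444218 = (7171282 - 286/3) - 3444218 = 21513560/3 - 3444218 = 11180906/3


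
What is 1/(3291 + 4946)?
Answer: 1/8237 ≈ 0.00012140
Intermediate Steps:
1/(3291 + 4946) = 1/8237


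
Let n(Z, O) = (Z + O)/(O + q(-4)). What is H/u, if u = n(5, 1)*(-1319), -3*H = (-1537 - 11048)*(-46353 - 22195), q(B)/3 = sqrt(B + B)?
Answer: 143779430/3957 + 287558860*I*sqrt(2)/1319 ≈ 36335.0 + 3.0832e+5*I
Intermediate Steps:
q(B) = 3*sqrt(2)*sqrt(B) (q(B) = 3*sqrt(B + B) = 3*sqrt(2*B) = 3*(sqrt(2)*sqrt(B)) = 3*sqrt(2)*sqrt(B))
n(Z, O) = (O + Z)/(O + 6*I*sqrt(2)) (n(Z, O) = (Z + O)/(O + 3*sqrt(2)*sqrt(-4)) = (O + Z)/(O + 3*sqrt(2)*(2*I)) = (O + Z)/(O + 6*I*sqrt(2)))
H = -287558860 (H = -(-1537 - 11048)*(-46353 - 22195)/3 = -(-4195)*(-68548) = -1/3*862676580 = -287558860)
u = -7914/(1 + 6*I*sqrt(2)) (u = ((1 + 5)/(1 + 6*I*sqrt(2)))*(-1319) = (6/(1 + 6*I*sqrt(2)))*(-1319) = -7914/(1 + 6*I*sqrt(2)) ≈ -108.41 + 919.9*I)
H/u = -287558860*(-I*(-I + 6*sqrt(2))/7914) = -(-143779430)*I*(-I + 6*sqrt(2))/3957 = 143779430*I*(-I + 6*sqrt(2))/3957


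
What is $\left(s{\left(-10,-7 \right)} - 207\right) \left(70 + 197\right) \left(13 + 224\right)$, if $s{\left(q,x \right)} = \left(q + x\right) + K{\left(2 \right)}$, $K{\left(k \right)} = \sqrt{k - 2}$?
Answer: $-14174496$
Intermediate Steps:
$K{\left(k \right)} = \sqrt{-2 + k}$
$s{\left(q,x \right)} = q + x$ ($s{\left(q,x \right)} = \left(q + x\right) + \sqrt{-2 + 2} = \left(q + x\right) + \sqrt{0} = \left(q + x\right) + 0 = q + x$)
$\left(s{\left(-10,-7 \right)} - 207\right) \left(70 + 197\right) \left(13 + 224\right) = \left(\left(-10 - 7\right) - 207\right) \left(70 + 197\right) \left(13 + 224\right) = \left(-17 - 207\right) 267 \cdot 237 = \left(-224\right) 63279 = -14174496$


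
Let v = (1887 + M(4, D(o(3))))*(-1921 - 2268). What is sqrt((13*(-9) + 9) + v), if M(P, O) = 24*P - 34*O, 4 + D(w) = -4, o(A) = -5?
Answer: I*sqrt(9446303) ≈ 3073.5*I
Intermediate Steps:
D(w) = -8 (D(w) = -4 - 4 = -8)
M(P, O) = -34*O + 24*P
v = -9446195 (v = (1887 + (-34*(-8) + 24*4))*(-1921 - 2268) = (1887 + (272 + 96))*(-4189) = (1887 + 368)*(-4189) = 2255*(-4189) = -9446195)
sqrt((13*(-9) + 9) + v) = sqrt((13*(-9) + 9) - 9446195) = sqrt((-117 + 9) - 9446195) = sqrt(-108 - 9446195) = sqrt(-9446303) = I*sqrt(9446303)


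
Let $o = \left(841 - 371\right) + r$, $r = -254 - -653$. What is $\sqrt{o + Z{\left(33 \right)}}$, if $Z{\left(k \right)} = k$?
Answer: $\sqrt{902} \approx 30.033$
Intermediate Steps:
$r = 399$ ($r = -254 + 653 = 399$)
$o = 869$ ($o = \left(841 - 371\right) + 399 = 470 + 399 = 869$)
$\sqrt{o + Z{\left(33 \right)}} = \sqrt{869 + 33} = \sqrt{902}$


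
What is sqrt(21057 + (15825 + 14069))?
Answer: sqrt(50951) ≈ 225.72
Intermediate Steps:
sqrt(21057 + (15825 + 14069)) = sqrt(21057 + 29894) = sqrt(50951)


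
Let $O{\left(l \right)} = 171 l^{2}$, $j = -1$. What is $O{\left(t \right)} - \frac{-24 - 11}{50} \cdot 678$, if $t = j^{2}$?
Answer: $\frac{3228}{5} \approx 645.6$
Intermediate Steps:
$t = 1$ ($t = \left(-1\right)^{2} = 1$)
$O{\left(t \right)} - \frac{-24 - 11}{50} \cdot 678 = 171 \cdot 1^{2} - \frac{-24 - 11}{50} \cdot 678 = 171 \cdot 1 - \left(-24 - 11\right) \frac{1}{50} \cdot 678 = 171 - \left(-35\right) \frac{1}{50} \cdot 678 = 171 - \left(- \frac{7}{10}\right) 678 = 171 - - \frac{2373}{5} = 171 + \frac{2373}{5} = \frac{3228}{5}$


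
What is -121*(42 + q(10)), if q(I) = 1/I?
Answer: -50941/10 ≈ -5094.1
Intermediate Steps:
q(I) = 1/I
-121*(42 + q(10)) = -121*(42 + 1/10) = -121*(42 + ⅒) = -121*421/10 = -50941/10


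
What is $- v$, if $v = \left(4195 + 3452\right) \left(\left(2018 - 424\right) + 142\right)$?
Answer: $-13275192$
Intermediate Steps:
$v = 13275192$ ($v = 7647 \left(\left(2018 - 424\right) + 142\right) = 7647 \left(1594 + 142\right) = 7647 \cdot 1736 = 13275192$)
$- v = \left(-1\right) 13275192 = -13275192$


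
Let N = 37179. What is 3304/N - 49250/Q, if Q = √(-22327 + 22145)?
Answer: 3304/37179 + 24625*I*√182/91 ≈ 0.088867 + 3650.7*I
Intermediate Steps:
Q = I*√182 (Q = √(-182) = I*√182 ≈ 13.491*I)
3304/N - 49250/Q = 3304/37179 - 49250*(-I*√182/182) = 3304*(1/37179) - (-24625)*I*√182/91 = 3304/37179 + 24625*I*√182/91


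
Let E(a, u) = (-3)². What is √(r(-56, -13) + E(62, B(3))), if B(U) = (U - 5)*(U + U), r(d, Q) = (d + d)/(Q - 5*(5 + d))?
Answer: √1033/11 ≈ 2.9218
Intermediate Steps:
r(d, Q) = 2*d/(-25 + Q - 5*d) (r(d, Q) = (2*d)/(Q + (-25 - 5*d)) = (2*d)/(-25 + Q - 5*d) = 2*d/(-25 + Q - 5*d))
B(U) = 2*U*(-5 + U) (B(U) = (-5 + U)*(2*U) = 2*U*(-5 + U))
E(a, u) = 9
√(r(-56, -13) + E(62, B(3))) = √(-2*(-56)/(25 - 1*(-13) + 5*(-56)) + 9) = √(-2*(-56)/(25 + 13 - 280) + 9) = √(-2*(-56)/(-242) + 9) = √(-2*(-56)*(-1/242) + 9) = √(-56/121 + 9) = √(1033/121) = √1033/11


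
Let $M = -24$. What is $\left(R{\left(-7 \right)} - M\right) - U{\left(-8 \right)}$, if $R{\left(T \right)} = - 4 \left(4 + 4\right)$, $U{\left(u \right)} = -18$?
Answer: $10$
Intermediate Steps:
$R{\left(T \right)} = -32$ ($R{\left(T \right)} = \left(-4\right) 8 = -32$)
$\left(R{\left(-7 \right)} - M\right) - U{\left(-8 \right)} = \left(-32 - -24\right) - -18 = \left(-32 + 24\right) + 18 = -8 + 18 = 10$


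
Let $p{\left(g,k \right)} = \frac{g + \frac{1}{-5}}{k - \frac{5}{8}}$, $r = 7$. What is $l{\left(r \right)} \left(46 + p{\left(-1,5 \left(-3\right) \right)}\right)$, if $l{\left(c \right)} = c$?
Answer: $\frac{201586}{625} \approx 322.54$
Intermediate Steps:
$p{\left(g,k \right)} = \frac{- \frac{1}{5} + g}{- \frac{5}{8} + k}$ ($p{\left(g,k \right)} = \frac{g - \frac{1}{5}}{k - \frac{5}{8}} = \frac{- \frac{1}{5} + g}{k - \frac{5}{8}} = \frac{- \frac{1}{5} + g}{- \frac{5}{8} + k}$)
$l{\left(r \right)} \left(46 + p{\left(-1,5 \left(-3\right) \right)}\right) = 7 \left(46 + \frac{8 \left(-1 + 5 \left(-1\right)\right)}{5 \left(-5 + 8 \cdot 5 \left(-3\right)\right)}\right) = 7 \left(46 + \frac{8 \left(-1 - 5\right)}{5 \left(-5 + 8 \left(-15\right)\right)}\right) = 7 \left(46 + \frac{8}{5} \frac{1}{-5 - 120} \left(-6\right)\right) = 7 \left(46 + \frac{8}{5} \frac{1}{-125} \left(-6\right)\right) = 7 \left(46 + \frac{8}{5} \left(- \frac{1}{125}\right) \left(-6\right)\right) = 7 \left(46 + \frac{48}{625}\right) = 7 \cdot \frac{28798}{625} = \frac{201586}{625}$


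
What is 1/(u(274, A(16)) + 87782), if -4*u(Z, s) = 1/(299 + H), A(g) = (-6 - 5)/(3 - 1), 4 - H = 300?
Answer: 12/1053383 ≈ 1.1392e-5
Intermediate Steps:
H = -296 (H = 4 - 1*300 = 4 - 300 = -296)
A(g) = -11/2
u(Z, s) = -1/12 (u(Z, s) = -1/(4*(299 - 296)) = -1/4/3 = -1/4*1/3 = -1/12)
1/(u(274, A(16)) + 87782) = 1/(-1/12 + 87782) = 1/(1053383/12) = 12/1053383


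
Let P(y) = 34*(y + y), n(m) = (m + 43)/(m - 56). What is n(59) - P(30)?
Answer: -2006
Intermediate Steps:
n(m) = (43 + m)/(-56 + m)
P(y) = 68*y (P(y) = 34*(2*y) = 68*y)
n(59) - P(30) = (43 + 59)/(-56 + 59) - 68*30 = 102/3 - 1*2040 = (1/3)*102 - 2040 = 34 - 2040 = -2006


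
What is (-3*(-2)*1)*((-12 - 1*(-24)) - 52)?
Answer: -240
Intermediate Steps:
(-3*(-2)*1)*((-12 - 1*(-24)) - 52) = (6*1)*((-12 + 24) - 52) = 6*(12 - 52) = 6*(-40) = -240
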